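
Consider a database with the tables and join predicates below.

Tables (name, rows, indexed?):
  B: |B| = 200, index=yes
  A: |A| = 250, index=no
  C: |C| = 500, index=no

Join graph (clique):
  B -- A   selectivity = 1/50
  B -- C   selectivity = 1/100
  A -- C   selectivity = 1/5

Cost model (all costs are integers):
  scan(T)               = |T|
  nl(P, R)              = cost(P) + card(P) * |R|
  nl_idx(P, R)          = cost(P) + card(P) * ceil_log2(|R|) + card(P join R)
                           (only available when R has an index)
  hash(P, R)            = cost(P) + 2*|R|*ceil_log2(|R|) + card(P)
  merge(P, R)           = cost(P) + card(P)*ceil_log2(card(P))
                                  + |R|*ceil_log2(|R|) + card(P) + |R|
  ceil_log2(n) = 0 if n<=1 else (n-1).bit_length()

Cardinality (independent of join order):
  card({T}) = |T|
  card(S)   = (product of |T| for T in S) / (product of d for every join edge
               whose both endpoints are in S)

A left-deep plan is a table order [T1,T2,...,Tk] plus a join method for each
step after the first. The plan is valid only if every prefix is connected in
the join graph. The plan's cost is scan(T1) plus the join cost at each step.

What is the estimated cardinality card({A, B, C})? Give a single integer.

Tables in S: A(250), B(200), C(500)
Edges inside S: B-A(d=50), B-C(d=100), A-C(d=5)
numerator = 250 * 200 * 500 = 25000000
denominator = 50 * 100 * 5 = 25000
card(S) = 25000000 / 25000 = 1000

1000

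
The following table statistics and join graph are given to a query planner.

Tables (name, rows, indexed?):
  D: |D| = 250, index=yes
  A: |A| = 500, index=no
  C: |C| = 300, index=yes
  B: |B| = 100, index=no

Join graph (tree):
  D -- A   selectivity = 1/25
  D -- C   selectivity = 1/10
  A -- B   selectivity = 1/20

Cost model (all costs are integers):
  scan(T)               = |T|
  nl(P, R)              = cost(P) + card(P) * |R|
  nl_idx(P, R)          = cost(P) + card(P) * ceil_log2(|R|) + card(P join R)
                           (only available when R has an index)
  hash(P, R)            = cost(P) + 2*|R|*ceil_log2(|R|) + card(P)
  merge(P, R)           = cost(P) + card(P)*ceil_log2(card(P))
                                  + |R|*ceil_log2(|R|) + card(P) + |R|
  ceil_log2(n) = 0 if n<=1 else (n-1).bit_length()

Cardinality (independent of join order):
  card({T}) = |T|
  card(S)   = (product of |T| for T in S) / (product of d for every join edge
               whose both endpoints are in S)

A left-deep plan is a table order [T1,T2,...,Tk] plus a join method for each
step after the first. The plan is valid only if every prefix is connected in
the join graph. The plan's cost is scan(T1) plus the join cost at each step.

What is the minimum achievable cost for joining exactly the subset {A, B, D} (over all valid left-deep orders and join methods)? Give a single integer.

Selinger DP over subsets of {A,B,D}:
  {D}: scan cost=250, card=250
  {A}: scan cost=500, card=500
  {B}: scan cost=100, card=100
  {AD}: card=5000; try (D,hash)→5000, (A,merge)→7500, (D,merge)→7750, (D,nl_idx)→9500, (A,hash)→9500, (A,nl)→125250 …(+1); best=5000 via (D,hash)
  {AB}: card=2500; try (B,hash)→2400, (A,merge)→5900, (B,merge)→6300, (A,hash)→9200, (A,nl)→50100, (B,nl)→50500; best=2400 via (B,hash)
  {ABD}: card=25000; try (D,hash)→8900, (B,hash)→11400, (D,merge)→37150, (D,nl_idx)→47400, (B,merge)→75800, (B,nl)→505000 …(+1); best=8900 via (D,hash)

8900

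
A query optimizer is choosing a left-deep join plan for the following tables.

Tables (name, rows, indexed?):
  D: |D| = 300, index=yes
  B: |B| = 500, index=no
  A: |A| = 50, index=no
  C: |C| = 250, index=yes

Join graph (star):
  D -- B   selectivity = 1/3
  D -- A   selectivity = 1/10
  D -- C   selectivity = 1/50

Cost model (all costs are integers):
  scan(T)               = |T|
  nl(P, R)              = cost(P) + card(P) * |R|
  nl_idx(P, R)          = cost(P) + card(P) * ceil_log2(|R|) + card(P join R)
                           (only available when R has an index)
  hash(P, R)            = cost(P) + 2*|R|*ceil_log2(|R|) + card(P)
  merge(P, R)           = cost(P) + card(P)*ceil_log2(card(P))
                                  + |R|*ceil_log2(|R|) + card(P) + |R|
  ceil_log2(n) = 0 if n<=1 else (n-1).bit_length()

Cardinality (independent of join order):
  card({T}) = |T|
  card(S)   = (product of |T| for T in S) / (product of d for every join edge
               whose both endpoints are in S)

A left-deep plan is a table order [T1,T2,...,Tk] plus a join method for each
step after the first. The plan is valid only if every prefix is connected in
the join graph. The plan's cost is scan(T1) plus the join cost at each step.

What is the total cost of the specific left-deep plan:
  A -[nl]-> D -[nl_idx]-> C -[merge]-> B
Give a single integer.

144550

step 1: scan A: cost=50, card=50
step 2: join D via nl
    card(P join D) = 50*300/(10) = 1500
    cost = 50 + 50*300 = 15050
step 3: join C via nl_idx
    card(P join C) = 1500*250/(50) = 7500
    cost = 15050 + 1500*8 + 7500 = 34550
step 4: join B via merge
    card(P join B) = 7500*500/(3) = 1250000
    cost = 34550 + 7500*13 + 500*9 + 7500 + 500 = 144550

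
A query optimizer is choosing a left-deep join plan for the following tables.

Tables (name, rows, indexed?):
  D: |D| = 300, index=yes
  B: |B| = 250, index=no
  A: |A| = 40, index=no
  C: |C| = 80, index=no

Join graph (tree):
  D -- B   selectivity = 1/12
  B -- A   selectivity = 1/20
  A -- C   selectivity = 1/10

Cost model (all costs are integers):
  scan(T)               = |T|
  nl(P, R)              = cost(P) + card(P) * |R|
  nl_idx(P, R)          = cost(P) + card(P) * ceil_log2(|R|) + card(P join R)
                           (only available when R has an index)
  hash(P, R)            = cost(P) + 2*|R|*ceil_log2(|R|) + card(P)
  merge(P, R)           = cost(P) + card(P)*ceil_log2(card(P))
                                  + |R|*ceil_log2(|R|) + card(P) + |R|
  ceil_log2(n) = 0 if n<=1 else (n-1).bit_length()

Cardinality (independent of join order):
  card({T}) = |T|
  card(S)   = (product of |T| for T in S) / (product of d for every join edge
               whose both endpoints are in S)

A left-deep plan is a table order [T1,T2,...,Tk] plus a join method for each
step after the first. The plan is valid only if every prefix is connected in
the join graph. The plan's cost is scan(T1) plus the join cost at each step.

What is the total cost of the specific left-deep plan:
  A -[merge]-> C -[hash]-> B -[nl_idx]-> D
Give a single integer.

141280

step 1: scan A: cost=40, card=40
step 2: join C via merge
    card(P join C) = 40*80/(10) = 320
    cost = 40 + 40*6 + 80*7 + 40 + 80 = 960
step 3: join B via hash
    card(P join B) = 320*250/(20) = 4000
    cost = 960 + 2*250*8 + 320 = 5280
step 4: join D via nl_idx
    card(P join D) = 4000*300/(12) = 100000
    cost = 5280 + 4000*9 + 100000 = 141280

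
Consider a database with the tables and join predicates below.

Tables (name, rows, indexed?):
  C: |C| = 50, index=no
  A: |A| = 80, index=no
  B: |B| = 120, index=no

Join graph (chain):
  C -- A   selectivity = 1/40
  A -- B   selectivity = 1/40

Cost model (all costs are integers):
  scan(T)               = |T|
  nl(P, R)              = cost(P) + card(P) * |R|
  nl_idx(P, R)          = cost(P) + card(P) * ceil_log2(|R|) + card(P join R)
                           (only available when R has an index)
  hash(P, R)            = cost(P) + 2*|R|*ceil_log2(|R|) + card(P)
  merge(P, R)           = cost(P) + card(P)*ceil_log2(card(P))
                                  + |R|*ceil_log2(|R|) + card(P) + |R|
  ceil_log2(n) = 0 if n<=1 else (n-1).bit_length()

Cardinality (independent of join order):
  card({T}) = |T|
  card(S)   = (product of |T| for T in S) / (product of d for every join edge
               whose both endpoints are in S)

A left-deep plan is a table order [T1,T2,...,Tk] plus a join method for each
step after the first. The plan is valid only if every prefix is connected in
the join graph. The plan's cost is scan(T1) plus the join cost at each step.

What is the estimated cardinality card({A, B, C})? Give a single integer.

Tables in S: A(80), B(120), C(50)
Edges inside S: C-A(d=40), A-B(d=40)
numerator = 80 * 120 * 50 = 480000
denominator = 40 * 40 = 1600
card(S) = 480000 / 1600 = 300

300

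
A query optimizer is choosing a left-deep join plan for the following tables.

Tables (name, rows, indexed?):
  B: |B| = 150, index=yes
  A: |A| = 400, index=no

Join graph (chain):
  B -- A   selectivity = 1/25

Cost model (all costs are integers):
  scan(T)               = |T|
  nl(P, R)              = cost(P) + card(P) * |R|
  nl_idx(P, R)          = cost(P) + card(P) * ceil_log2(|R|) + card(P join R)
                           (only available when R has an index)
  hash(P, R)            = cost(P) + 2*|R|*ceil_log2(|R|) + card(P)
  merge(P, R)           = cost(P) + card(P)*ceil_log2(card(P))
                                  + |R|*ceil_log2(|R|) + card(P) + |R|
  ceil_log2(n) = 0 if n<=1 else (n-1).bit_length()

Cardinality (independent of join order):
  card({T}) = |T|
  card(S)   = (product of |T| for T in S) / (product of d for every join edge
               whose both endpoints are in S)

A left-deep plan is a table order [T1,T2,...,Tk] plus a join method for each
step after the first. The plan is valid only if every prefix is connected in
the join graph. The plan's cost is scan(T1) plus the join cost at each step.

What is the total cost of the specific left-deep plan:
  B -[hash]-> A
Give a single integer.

7500

step 1: scan B: cost=150, card=150
step 2: join A via hash
    card(P join A) = 150*400/(25) = 2400
    cost = 150 + 2*400*9 + 150 = 7500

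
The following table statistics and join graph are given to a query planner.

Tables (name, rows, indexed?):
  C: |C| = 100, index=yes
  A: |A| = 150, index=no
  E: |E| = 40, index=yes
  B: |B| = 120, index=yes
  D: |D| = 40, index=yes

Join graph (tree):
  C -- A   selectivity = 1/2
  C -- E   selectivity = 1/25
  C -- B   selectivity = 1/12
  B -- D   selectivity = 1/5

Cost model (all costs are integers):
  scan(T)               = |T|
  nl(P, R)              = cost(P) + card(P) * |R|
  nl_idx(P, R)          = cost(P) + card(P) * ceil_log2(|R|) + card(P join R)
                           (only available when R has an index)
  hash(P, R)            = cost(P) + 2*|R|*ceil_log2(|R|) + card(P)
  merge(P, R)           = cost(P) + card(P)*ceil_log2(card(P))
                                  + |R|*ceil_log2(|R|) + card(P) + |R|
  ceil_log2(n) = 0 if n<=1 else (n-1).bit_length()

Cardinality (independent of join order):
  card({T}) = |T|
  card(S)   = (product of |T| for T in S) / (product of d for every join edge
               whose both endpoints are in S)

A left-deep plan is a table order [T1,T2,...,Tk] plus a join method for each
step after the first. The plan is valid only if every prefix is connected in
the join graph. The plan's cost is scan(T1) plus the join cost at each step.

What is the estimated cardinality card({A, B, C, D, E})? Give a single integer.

960000

Tables in S: A(150), B(120), C(100), D(40), E(40)
Edges inside S: C-A(d=2), C-E(d=25), C-B(d=12), B-D(d=5)
numerator = 150 * 120 * 100 * 40 * 40 = 2880000000
denominator = 2 * 25 * 12 * 5 = 3000
card(S) = 2880000000 / 3000 = 960000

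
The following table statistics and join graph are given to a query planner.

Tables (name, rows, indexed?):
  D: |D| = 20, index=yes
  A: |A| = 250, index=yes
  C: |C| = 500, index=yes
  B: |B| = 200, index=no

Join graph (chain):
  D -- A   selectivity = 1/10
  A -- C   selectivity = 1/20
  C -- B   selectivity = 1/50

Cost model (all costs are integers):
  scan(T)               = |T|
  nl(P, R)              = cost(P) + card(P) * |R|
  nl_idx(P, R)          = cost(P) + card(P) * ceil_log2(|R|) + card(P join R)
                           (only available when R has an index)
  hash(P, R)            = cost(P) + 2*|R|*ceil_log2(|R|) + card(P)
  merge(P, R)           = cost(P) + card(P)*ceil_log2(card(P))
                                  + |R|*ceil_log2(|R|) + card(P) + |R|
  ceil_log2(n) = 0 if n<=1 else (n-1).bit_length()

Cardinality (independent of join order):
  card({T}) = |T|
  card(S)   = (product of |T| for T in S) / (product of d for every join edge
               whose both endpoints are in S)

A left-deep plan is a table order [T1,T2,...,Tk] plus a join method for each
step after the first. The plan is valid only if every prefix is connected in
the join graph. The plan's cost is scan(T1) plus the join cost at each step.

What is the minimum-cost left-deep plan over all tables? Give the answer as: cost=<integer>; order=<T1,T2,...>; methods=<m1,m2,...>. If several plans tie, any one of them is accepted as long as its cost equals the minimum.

cost=25880; order=D,A,C,B; methods=nl_idx,hash,hash

Selinger DP (subsets sized 1..n):
  {D}: scan cost=20, card=20
  {A}: scan cost=250, card=250
  {C}: scan cost=500, card=500
  {B}: scan cost=200, card=200
  {AD}: card=500; try (A,nl_idx)→680, (D,hash)→700, (D,nl_idx)→2000, (A,merge)→2390, (D,merge)→2620, (A,hash)→4040 …(+2); best=680 via (A,nl_idx)
  {AC}: card=6250; try (A,hash)→5000, (C,merge)→7500, (A,merge)→7750, (C,nl_idx)→8750, (C,hash)→9500, (A,nl_idx)→10750 …(+2); best=5000 via (A,hash)
  {BC}: card=2000; try (C,nl_idx)→4000, (B,hash)→4200, (C,merge)→7000, (B,merge)→7300, (C,hash)→9400, (C,nl)→100200 …(+1); best=4000 via (C,nl_idx)
  {ACD}: card=12500; try (C,hash)→10180, (C,merge)→10680, (D,hash)→11450, (C,nl_idx)→17680, (D,nl_idx)→48750, (D,merge)→92620 …(+2); best=10180 via (C,hash)
  {ABC}: card=25000; try (A,hash)→10000, (B,hash)→14450, (A,merge)→30250, (A,nl_idx)→45000, (B,merge)→94300, (A,nl)→504000 …(+1); best=10000 via (A,hash)
  {ABCD}: card=50000; try (B,hash)→25880, (D,hash)→35200, (D,nl_idx)→185000, (B,merge)→199480, (D,merge)→410120, (D,nl)→510000 …(+1); best=25880 via (B,hash)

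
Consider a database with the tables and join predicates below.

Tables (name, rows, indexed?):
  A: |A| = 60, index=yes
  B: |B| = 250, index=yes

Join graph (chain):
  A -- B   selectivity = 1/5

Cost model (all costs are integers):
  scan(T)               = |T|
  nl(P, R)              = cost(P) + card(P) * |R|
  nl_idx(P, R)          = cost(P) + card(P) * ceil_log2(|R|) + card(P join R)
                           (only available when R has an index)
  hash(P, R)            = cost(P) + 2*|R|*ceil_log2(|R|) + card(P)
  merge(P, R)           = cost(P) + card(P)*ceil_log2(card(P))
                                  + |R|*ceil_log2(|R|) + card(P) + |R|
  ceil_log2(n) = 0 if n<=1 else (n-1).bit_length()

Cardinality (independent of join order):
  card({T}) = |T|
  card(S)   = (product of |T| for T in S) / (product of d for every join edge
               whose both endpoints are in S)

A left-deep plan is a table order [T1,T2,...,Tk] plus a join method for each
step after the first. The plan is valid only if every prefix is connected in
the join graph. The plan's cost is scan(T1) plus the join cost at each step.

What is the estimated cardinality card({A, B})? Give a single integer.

Tables in S: A(60), B(250)
Edges inside S: A-B(d=5)
numerator = 60 * 250 = 15000
denominator = 5 = 5
card(S) = 15000 / 5 = 3000

3000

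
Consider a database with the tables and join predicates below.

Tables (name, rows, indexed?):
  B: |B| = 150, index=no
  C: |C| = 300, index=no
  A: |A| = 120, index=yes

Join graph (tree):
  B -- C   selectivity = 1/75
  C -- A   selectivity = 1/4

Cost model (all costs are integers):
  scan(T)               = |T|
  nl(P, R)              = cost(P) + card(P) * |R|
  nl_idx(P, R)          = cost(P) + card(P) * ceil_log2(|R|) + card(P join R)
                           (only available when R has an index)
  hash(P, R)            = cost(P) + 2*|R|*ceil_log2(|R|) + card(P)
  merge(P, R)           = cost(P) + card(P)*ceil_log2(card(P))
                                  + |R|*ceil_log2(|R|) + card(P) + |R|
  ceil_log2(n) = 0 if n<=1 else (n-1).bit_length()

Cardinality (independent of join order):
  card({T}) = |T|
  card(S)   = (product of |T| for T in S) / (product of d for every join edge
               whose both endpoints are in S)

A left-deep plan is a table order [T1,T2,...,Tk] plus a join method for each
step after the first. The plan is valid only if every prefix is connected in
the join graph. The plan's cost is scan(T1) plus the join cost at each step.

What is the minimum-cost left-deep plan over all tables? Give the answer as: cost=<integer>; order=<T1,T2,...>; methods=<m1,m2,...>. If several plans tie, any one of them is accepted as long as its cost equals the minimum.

cost=5280; order=C,B,A; methods=hash,hash

Selinger DP (subsets sized 1..n):
  {B}: scan cost=150, card=150
  {C}: scan cost=300, card=300
  {A}: scan cost=120, card=120
  {BC}: card=600; try (B,hash)→3000, (C,merge)→4500, (B,merge)→4650, (C,hash)→5700, (C,nl)→45150, (B,nl)→45300; best=3000 via (B,hash)
  {AC}: card=9000; try (A,hash)→2280, (C,merge)→4080, (A,merge)→4260, (C,hash)→5640, (A,nl_idx)→11400, (C,nl)→36120 …(+1); best=2280 via (A,hash)
  {ABC}: card=18000; try (A,hash)→5280, (A,merge)→10560, (B,hash)→13680, (A,nl_idx)→25200, (A,nl)→75000, (B,merge)→138630 …(+1); best=5280 via (A,hash)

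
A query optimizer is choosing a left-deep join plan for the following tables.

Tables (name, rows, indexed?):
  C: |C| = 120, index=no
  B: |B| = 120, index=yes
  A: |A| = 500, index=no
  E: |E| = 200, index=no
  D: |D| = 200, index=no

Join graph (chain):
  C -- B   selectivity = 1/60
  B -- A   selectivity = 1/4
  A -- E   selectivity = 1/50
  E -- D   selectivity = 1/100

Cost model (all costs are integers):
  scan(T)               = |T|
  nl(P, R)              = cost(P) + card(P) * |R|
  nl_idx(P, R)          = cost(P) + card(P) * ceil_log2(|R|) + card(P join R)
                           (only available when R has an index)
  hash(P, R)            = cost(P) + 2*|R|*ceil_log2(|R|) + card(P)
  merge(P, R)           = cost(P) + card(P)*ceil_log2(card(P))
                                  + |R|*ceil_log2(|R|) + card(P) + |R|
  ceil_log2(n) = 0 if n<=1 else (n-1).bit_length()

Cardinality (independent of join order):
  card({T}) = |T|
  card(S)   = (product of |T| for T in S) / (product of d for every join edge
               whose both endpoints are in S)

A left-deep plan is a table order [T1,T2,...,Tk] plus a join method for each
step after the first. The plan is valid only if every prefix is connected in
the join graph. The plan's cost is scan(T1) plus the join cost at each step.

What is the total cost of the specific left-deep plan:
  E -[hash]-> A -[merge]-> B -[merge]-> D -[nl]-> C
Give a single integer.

step 1: scan E: cost=200, card=200
step 2: join A via hash
    card(P join A) = 200*500/(50) = 2000
    cost = 200 + 2*500*9 + 200 = 9400
step 3: join B via merge
    card(P join B) = 2000*120/(4) = 60000
    cost = 9400 + 2000*11 + 120*7 + 2000 + 120 = 34360
step 4: join D via merge
    card(P join D) = 60000*200/(100) = 120000
    cost = 34360 + 60000*16 + 200*8 + 60000 + 200 = 1056160
step 5: join C via nl
    card(P join C) = 120000*120/(60) = 240000
    cost = 1056160 + 120000*120 = 15456160

15456160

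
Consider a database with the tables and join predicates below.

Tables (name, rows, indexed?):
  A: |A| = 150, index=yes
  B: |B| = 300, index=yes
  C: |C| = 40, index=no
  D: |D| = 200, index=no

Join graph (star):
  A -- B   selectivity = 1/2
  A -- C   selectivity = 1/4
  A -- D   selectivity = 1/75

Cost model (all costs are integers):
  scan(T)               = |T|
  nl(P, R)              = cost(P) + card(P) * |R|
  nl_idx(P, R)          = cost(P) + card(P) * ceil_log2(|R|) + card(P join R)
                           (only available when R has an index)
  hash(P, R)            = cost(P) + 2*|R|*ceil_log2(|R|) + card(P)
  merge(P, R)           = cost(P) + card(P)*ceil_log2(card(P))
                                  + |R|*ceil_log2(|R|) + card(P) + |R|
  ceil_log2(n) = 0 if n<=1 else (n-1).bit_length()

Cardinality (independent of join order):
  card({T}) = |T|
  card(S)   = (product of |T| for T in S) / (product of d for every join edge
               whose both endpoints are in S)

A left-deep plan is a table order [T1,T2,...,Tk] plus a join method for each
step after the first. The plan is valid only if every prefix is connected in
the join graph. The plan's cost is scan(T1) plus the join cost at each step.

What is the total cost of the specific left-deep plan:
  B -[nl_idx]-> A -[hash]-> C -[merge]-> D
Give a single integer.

4324980

step 1: scan B: cost=300, card=300
step 2: join A via nl_idx
    card(P join A) = 300*150/(2) = 22500
    cost = 300 + 300*8 + 22500 = 25200
step 3: join C via hash
    card(P join C) = 22500*40/(4) = 225000
    cost = 25200 + 2*40*6 + 22500 = 48180
step 4: join D via merge
    card(P join D) = 225000*200/(75) = 600000
    cost = 48180 + 225000*18 + 200*8 + 225000 + 200 = 4324980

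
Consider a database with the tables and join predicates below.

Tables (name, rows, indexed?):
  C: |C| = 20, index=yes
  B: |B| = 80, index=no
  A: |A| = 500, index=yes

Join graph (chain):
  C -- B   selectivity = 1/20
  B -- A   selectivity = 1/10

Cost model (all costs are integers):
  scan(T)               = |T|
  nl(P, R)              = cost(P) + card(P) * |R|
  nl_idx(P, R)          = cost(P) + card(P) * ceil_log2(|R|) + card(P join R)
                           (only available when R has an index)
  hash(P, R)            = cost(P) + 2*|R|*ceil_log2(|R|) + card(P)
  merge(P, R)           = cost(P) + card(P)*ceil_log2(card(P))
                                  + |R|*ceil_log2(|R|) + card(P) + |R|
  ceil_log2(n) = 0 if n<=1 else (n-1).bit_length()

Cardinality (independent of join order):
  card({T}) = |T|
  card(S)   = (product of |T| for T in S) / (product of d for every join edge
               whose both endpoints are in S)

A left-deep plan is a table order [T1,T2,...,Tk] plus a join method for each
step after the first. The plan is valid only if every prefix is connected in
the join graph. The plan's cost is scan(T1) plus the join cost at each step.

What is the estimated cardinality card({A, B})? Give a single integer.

Tables in S: A(500), B(80)
Edges inside S: B-A(d=10)
numerator = 500 * 80 = 40000
denominator = 10 = 10
card(S) = 40000 / 10 = 4000

4000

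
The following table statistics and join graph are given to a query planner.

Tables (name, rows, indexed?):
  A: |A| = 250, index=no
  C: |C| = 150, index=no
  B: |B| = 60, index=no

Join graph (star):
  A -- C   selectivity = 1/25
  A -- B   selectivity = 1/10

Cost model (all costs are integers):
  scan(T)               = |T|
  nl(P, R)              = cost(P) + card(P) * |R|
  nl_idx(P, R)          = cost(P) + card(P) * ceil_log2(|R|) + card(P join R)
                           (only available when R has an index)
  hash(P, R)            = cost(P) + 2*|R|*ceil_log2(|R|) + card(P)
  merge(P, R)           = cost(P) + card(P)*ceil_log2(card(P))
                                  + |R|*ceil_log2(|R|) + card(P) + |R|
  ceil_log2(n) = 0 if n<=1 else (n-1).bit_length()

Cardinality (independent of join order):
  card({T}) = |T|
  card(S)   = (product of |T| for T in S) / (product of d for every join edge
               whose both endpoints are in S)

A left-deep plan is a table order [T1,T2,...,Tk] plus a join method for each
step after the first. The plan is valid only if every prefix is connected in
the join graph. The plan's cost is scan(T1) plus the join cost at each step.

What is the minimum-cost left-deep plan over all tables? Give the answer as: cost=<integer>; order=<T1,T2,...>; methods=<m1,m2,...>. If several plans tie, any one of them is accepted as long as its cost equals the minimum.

cost=5120; order=A,B,C; methods=hash,hash

Selinger DP (subsets sized 1..n):
  {A}: scan cost=250, card=250
  {C}: scan cost=150, card=150
  {B}: scan cost=60, card=60
  {AC}: card=1500; try (C,hash)→2900, (A,merge)→3750, (C,merge)→3850, (A,hash)→4300, (A,nl)→37650, (C,nl)→37750; best=2900 via (C,hash)
  {AB}: card=1500; try (B,hash)→1220, (A,merge)→2730, (B,merge)→2920, (A,hash)→4120, (A,nl)→15060, (B,nl)→15250; best=1220 via (B,hash)
  {ABC}: card=9000; try (C,hash)→5120, (B,hash)→5120, (C,merge)→20570, (B,merge)→21320, (B,nl)→92900, (C,nl)→226220; best=5120 via (C,hash)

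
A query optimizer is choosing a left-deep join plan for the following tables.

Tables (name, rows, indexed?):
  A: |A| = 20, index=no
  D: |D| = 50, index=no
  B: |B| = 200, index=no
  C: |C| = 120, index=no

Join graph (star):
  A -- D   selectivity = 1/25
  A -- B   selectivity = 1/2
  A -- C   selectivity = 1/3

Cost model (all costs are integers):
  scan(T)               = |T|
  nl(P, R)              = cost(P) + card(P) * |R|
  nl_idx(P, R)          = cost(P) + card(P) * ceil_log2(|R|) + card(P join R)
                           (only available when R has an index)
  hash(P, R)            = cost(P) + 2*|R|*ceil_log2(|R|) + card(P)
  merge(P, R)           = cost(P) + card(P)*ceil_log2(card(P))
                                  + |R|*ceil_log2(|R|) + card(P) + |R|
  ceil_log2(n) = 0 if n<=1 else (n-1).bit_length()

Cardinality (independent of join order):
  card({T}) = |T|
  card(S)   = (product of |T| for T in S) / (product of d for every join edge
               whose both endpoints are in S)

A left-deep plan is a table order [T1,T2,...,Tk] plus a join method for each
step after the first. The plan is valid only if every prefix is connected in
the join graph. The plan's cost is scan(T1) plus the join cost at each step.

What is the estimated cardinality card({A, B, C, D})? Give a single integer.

Tables in S: A(20), B(200), C(120), D(50)
Edges inside S: A-D(d=25), A-B(d=2), A-C(d=3)
numerator = 20 * 200 * 120 * 50 = 24000000
denominator = 25 * 2 * 3 = 150
card(S) = 24000000 / 150 = 160000

160000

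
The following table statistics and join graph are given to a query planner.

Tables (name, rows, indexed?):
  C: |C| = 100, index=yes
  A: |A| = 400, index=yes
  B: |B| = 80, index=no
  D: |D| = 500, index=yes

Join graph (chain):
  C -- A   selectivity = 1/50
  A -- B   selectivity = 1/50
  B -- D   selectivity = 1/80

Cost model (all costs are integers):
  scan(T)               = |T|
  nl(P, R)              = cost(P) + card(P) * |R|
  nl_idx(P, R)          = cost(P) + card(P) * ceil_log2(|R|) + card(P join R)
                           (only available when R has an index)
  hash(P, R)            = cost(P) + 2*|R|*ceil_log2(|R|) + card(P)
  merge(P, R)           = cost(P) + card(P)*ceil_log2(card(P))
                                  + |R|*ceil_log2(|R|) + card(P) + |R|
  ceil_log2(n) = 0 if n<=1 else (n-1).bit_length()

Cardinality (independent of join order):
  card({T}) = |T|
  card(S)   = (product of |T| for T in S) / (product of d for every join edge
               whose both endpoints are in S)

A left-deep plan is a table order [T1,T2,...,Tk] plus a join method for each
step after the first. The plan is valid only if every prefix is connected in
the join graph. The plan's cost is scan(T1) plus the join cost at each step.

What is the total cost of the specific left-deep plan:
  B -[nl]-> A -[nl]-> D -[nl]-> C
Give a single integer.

752080

step 1: scan B: cost=80, card=80
step 2: join A via nl
    card(P join A) = 80*400/(50) = 640
    cost = 80 + 80*400 = 32080
step 3: join D via nl
    card(P join D) = 640*500/(80) = 4000
    cost = 32080 + 640*500 = 352080
step 4: join C via nl
    card(P join C) = 4000*100/(50) = 8000
    cost = 352080 + 4000*100 = 752080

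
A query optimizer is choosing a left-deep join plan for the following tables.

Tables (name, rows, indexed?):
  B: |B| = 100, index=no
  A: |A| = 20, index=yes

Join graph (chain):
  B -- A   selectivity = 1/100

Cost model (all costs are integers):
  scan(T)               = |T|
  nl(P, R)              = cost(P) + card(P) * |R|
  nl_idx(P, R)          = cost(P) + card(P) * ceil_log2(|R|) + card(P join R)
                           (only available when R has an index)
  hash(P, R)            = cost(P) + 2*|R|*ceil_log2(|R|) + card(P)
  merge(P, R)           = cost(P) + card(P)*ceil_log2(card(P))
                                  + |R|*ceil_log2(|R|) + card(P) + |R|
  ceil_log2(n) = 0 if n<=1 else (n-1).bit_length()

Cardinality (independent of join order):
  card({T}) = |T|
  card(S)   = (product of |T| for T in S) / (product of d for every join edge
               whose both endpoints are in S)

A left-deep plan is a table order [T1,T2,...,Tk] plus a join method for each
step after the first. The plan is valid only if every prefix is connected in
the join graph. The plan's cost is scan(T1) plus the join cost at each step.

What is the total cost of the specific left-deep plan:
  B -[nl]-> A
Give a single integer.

step 1: scan B: cost=100, card=100
step 2: join A via nl
    card(P join A) = 100*20/(100) = 20
    cost = 100 + 100*20 = 2100

2100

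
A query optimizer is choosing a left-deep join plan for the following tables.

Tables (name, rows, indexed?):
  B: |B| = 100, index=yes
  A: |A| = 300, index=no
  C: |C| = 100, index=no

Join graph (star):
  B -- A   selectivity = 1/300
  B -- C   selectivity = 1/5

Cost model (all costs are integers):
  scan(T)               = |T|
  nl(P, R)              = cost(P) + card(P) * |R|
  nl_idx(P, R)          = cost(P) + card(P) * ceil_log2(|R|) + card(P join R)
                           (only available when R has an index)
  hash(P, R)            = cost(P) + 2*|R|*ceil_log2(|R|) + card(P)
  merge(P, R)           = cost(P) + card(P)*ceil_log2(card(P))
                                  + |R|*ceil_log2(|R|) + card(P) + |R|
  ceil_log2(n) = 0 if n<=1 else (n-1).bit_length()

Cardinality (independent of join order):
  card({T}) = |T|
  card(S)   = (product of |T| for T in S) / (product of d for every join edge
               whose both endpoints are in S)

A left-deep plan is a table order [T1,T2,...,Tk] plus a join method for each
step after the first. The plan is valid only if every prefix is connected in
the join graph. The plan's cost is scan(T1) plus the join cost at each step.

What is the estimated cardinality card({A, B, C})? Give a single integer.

2000

Tables in S: A(300), B(100), C(100)
Edges inside S: B-A(d=300), B-C(d=5)
numerator = 300 * 100 * 100 = 3000000
denominator = 300 * 5 = 1500
card(S) = 3000000 / 1500 = 2000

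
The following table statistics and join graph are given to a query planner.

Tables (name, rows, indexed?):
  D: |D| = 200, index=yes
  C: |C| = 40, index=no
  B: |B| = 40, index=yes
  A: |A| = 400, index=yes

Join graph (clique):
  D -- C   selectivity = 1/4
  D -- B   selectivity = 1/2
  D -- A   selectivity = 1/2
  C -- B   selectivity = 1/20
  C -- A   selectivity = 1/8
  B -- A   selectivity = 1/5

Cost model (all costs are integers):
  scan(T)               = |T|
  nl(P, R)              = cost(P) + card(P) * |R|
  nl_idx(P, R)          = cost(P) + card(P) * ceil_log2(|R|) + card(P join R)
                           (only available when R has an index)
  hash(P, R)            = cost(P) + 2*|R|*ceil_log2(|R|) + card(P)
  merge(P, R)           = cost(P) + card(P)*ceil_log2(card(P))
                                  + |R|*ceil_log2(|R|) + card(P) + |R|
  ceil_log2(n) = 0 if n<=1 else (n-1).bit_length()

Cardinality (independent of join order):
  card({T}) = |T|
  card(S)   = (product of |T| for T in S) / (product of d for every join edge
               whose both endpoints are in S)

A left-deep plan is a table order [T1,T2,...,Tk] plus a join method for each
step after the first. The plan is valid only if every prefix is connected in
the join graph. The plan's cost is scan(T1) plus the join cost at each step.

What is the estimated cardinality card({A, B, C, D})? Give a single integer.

10000

Tables in S: A(400), B(40), C(40), D(200)
Edges inside S: D-C(d=4), D-B(d=2), D-A(d=2), C-B(d=20), C-A(d=8), B-A(d=5)
numerator = 400 * 40 * 40 * 200 = 128000000
denominator = 4 * 2 * 2 * 20 * 8 * 5 = 12800
card(S) = 128000000 / 12800 = 10000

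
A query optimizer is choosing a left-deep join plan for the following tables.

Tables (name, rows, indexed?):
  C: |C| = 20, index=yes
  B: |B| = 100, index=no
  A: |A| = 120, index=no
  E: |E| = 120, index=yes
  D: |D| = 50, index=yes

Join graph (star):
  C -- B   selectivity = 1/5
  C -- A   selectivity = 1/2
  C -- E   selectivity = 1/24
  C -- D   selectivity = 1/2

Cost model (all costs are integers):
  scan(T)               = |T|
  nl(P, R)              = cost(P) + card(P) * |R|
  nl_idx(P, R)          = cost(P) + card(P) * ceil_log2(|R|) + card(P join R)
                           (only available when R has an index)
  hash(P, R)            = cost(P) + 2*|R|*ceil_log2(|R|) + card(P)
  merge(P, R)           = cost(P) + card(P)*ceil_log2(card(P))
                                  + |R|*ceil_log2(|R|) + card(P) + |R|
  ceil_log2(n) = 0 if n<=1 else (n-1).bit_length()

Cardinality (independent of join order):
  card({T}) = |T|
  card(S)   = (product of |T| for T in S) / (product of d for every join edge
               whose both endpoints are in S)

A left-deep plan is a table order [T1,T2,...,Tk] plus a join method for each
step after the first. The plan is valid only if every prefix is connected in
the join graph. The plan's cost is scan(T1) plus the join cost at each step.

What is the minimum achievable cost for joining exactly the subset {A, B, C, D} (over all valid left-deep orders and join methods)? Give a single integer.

Selinger DP over subsets of {A,B,C,D}:
  {C}: scan cost=20, card=20
  {B}: scan cost=100, card=100
  {A}: scan cost=120, card=120
  {D}: scan cost=50, card=50
  {BC}: card=400; try (C,hash)→400, (B,merge)→940, (C,nl_idx)→1000, (C,merge)→1020, (B,hash)→1440, (B,nl)→2020 …(+1); best=400 via (C,hash)
  {AC}: card=1200; try (C,hash)→440, (A,merge)→1100, (C,merge)→1200, (A,hash)→1720, (C,nl_idx)→1920, (A,nl)→2420 …(+1); best=440 via (C,hash)
  {CD}: card=500; try (C,hash)→300, (D,merge)→490, (C,merge)→520, (D,hash)→640, (D,nl_idx)→640, (C,nl_idx)→800 …(+2); best=300 via (C,hash)
  {ABC}: card=24000; try (A,hash)→2480, (B,hash)→3040, (A,merge)→5360, (B,merge)→15640, (A,nl)→48400, (B,nl)→120440; best=2480 via (A,hash)
  {BCD}: card=10000; try (D,hash)→1400, (B,hash)→2200, (D,merge)→4750, (B,merge)→6100, (D,nl_idx)→12800, (D,nl)→20400 …(+1); best=1400 via (D,hash)
  {ACD}: card=30000; try (D,hash)→2240, (A,hash)→2480, (A,merge)→6260, (D,merge)→15190, (D,nl_idx)→37640, (A,nl)→60300 …(+1); best=2240 via (D,hash)
  {ABCD}: card=600000; try (A,hash)→13080, (D,hash)→27080, (B,hash)→33640, (A,merge)→152360, (D,merge)→386830, (B,merge)→483040 …(+4); best=13080 via (A,hash)

13080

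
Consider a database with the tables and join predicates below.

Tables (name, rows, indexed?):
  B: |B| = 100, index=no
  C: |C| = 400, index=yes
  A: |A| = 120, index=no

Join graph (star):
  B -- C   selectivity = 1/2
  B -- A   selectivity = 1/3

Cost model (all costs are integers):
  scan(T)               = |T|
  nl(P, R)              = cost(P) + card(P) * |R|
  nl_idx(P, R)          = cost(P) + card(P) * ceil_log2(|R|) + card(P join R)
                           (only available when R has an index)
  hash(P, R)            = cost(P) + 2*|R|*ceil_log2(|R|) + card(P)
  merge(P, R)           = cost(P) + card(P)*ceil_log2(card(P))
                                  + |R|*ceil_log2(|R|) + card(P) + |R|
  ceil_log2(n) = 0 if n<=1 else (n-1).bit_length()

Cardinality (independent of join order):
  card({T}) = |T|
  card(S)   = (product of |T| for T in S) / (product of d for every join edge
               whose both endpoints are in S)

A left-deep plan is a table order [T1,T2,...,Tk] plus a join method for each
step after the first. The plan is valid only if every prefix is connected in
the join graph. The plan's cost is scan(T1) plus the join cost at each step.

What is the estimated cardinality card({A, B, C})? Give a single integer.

800000

Tables in S: A(120), B(100), C(400)
Edges inside S: B-C(d=2), B-A(d=3)
numerator = 120 * 100 * 400 = 4800000
denominator = 2 * 3 = 6
card(S) = 4800000 / 6 = 800000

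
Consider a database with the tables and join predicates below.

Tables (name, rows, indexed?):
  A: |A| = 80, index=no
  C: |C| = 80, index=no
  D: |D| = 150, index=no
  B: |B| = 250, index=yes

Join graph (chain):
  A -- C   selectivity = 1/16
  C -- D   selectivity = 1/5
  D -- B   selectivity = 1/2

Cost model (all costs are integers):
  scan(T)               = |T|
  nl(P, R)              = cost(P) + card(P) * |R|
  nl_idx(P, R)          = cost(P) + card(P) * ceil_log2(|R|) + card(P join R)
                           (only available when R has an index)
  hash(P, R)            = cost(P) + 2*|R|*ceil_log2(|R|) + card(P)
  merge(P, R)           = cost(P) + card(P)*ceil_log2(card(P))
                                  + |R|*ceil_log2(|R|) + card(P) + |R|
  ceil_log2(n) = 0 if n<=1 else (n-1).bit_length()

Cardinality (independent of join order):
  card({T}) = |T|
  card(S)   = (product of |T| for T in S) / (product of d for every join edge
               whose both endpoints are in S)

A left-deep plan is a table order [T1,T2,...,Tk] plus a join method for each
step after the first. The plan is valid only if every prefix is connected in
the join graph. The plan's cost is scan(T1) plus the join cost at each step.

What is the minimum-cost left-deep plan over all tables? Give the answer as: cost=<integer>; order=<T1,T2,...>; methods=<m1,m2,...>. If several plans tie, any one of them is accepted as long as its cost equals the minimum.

cost=20080; order=A,C,D,B; methods=hash,hash,hash

Selinger DP (subsets sized 1..n):
  {A}: scan cost=80, card=80
  {C}: scan cost=80, card=80
  {D}: scan cost=150, card=150
  {B}: scan cost=250, card=250
  {AC}: card=400; try (C,hash)→1280, (A,hash)→1280, (C,merge)→1360, (A,merge)→1360, (C,nl)→6480, (A,nl)→6480; best=1280 via (C,hash)
  {CD}: card=2400; try (C,hash)→1420, (D,merge)→2070, (C,merge)→2140, (D,hash)→2560, (D,nl)→12080, (C,nl)→12150; best=1420 via (C,hash)
  {BD}: card=18750; try (D,hash)→2900, (B,merge)→3750, (D,merge)→3850, (B,hash)→4300, (B,nl_idx)→20100, (B,nl)→37650 …(+1); best=2900 via (D,hash)
  {ACD}: card=12000; try (D,hash)→4080, (A,hash)→4940, (D,merge)→6630, (A,merge)→33260, (D,nl)→61280, (A,nl)→193420; best=4080 via (D,hash)
  {BCD}: card=300000; try (B,hash)→7820, (C,hash)→22770, (B,merge)→34870, (C,merge)→303540, (B,nl_idx)→320620, (B,nl)→601420 …(+1); best=7820 via (B,hash)
  {ABCD}: card=1500000; try (B,hash)→20080, (B,merge)→186330, (A,hash)→308940, (B,nl_idx)→1600080, (B,nl)→3004080, (A,merge)→6008460 …(+1); best=20080 via (B,hash)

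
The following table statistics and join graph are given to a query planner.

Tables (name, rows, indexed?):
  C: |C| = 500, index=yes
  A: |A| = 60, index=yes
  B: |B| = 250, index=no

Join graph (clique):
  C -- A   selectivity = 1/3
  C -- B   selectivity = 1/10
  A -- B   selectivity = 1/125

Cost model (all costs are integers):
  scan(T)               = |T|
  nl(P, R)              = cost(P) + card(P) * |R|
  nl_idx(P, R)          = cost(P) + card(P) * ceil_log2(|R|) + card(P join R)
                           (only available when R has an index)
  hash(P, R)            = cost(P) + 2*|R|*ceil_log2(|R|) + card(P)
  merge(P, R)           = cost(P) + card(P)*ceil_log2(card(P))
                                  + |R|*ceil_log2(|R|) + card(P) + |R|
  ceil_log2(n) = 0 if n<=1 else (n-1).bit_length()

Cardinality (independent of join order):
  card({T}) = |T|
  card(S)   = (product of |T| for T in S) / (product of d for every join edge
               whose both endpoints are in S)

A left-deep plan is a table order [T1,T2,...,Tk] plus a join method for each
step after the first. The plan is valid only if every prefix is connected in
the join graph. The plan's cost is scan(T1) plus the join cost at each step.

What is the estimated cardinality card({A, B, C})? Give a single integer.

Tables in S: A(60), B(250), C(500)
Edges inside S: C-A(d=3), C-B(d=10), A-B(d=125)
numerator = 60 * 250 * 500 = 7500000
denominator = 3 * 10 * 125 = 3750
card(S) = 7500000 / 3750 = 2000

2000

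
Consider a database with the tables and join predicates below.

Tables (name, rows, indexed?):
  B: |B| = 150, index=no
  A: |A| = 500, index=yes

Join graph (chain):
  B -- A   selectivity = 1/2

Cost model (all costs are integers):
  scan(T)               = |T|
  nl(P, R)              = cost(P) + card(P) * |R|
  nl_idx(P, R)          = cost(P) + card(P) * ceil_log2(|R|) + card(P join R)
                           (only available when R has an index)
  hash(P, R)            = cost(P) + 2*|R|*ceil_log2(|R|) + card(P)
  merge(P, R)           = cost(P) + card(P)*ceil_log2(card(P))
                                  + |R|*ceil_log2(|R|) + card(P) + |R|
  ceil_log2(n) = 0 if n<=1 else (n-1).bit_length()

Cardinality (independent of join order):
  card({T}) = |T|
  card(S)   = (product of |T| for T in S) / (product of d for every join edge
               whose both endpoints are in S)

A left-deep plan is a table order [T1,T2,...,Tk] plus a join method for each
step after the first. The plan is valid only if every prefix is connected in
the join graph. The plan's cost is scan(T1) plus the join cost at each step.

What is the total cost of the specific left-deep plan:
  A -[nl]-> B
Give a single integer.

75500

step 1: scan A: cost=500, card=500
step 2: join B via nl
    card(P join B) = 500*150/(2) = 37500
    cost = 500 + 500*150 = 75500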